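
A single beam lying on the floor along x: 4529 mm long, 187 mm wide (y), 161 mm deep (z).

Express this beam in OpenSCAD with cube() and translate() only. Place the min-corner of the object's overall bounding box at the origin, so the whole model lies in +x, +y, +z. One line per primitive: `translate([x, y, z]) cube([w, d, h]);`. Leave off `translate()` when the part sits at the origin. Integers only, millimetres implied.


cube([4529, 187, 161]);


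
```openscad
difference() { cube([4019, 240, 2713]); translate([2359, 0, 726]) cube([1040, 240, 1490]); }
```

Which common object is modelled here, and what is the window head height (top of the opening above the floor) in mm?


A wall with a window opening. The window head height is 2216 mm.

A wall with a rectangular opening subtracted — a window. Sill at z = 726, opening 1490 mm tall, so the head is at 726 + 1490 = 2216 mm.


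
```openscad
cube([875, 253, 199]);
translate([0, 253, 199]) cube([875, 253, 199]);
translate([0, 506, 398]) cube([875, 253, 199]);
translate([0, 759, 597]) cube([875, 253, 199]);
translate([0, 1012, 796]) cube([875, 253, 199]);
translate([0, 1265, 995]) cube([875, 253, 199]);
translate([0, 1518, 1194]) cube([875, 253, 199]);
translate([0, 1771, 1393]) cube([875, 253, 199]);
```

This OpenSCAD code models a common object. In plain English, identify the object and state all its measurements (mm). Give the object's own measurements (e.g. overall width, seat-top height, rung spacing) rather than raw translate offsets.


A straight staircase of 8 solid steps. Each step is 875 mm wide (x), 253 mm deep (y, the going) and 199 mm tall (the rise). The first step rests on the floor; each subsequent step sits one going further in +y and one rise higher in +z, directly behind and above the previous step with no overlap.


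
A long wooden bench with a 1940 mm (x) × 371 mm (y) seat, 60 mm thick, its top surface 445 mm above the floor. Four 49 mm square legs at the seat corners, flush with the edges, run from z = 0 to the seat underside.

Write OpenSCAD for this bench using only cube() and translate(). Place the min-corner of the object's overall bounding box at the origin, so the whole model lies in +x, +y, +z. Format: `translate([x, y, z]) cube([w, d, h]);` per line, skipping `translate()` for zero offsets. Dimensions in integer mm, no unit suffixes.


translate([0, 0, 385]) cube([1940, 371, 60]);
cube([49, 49, 385]);
translate([0, 322, 0]) cube([49, 49, 385]);
translate([1891, 0, 0]) cube([49, 49, 385]);
translate([1891, 322, 0]) cube([49, 49, 385]);


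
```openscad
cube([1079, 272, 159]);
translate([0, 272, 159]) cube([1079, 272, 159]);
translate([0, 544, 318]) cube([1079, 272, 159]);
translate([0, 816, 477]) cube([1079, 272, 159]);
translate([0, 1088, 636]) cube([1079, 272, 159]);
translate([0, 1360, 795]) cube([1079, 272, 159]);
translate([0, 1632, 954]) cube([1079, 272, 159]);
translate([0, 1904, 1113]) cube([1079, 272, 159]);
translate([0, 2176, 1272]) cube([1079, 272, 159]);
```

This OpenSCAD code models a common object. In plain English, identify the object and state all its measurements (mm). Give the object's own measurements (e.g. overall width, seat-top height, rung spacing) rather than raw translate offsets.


A straight staircase of 9 solid steps. Each step is 1079 mm wide (x), 272 mm deep (y, the going) and 159 mm tall (the rise). The first step rests on the floor; each subsequent step sits one going further in +y and one rise higher in +z, directly behind and above the previous step with no overlap.


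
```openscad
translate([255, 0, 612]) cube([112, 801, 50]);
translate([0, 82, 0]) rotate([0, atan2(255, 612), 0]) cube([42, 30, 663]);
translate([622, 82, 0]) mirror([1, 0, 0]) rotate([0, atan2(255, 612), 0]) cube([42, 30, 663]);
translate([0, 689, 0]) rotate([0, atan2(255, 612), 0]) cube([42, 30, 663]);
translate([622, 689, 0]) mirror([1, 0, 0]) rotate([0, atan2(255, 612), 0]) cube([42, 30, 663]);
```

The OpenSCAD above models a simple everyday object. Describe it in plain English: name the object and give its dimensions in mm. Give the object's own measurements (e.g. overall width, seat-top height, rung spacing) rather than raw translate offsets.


A sawhorse. A 112×801×50 mm beam (x, y, z) sits on two A-frame leg pairs. Each pair is two raked legs of 42×30 mm section (30 mm along y) splaying symmetrically in x. Each leg rises 612 mm vertically over 255 mm of horizontal reach and is 663 mm long along its own axis. Every leg's outer bottom edge rests on the floor and its outer top edge meets a bottom edge of the beam — the left legs (tilting toward +x) meet the beam's −x bottom edge, the right legs (their mirror images, tilting toward −x) meet its +x bottom edge — so the leg tops tuck under the beam, the beam's underside is 612 mm above the floor, and the feet are 622 mm apart outside-to-outside with the beam centred between them. The two leg pairs are set in 82 mm from either end of the beam.


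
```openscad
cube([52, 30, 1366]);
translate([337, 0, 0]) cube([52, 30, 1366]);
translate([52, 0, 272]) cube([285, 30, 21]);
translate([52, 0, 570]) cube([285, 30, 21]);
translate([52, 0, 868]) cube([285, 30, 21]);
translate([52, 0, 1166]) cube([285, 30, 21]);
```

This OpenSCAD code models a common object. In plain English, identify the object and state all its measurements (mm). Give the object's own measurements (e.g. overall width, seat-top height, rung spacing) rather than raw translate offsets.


A straight ladder. Two 52×30 mm vertical rails, 1366 mm tall, stand 389 mm apart (outside-to-outside) with their front faces coplanar on the −y side. 4 rungs, each 30 mm deep and 21 mm tall, span between the inner faces of the rails, front faces flush with the rails. The lowest rung's underside is at z = 272 mm and rungs are spaced 298 mm apart (underside to underside).


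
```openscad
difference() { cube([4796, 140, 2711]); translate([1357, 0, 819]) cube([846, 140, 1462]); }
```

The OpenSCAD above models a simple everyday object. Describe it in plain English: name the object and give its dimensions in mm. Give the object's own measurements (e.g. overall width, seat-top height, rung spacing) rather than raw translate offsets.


A wall 4796 mm long (x), 140 mm thick (y), 2711 mm tall, with a rectangular window opening cut through it. The opening is 846 mm wide and 1462 mm tall; its sill is at z = 819 mm and its near (−x) edge is 1357 mm from the wall's −x end. The opening passes through the full wall thickness.


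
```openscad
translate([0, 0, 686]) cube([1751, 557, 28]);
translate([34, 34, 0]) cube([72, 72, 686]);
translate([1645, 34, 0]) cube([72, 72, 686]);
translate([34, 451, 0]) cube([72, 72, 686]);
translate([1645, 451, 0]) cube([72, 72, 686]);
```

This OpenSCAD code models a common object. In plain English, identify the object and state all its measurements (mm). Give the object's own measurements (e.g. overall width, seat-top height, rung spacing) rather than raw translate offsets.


A rectangular dining table. The top is 1751×557×28 mm with its upper surface at z = 714 mm. It stands on four 72×72 mm square legs, each inset 34 mm from the nearest pair of top edges, running from the floor to the underside of the top.


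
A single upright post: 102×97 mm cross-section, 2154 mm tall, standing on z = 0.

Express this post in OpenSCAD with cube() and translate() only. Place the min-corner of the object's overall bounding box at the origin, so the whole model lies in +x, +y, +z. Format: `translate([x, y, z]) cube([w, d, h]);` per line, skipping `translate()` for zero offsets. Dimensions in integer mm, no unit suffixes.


cube([102, 97, 2154]);


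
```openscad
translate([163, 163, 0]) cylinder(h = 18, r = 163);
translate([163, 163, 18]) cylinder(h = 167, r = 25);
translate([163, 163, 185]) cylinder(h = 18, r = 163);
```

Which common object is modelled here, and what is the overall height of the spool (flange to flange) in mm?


A spool. The overall height is 203 mm.

Three coaxial cylinders, large–small–large — a spool. Two 18 mm flanges and a 167 mm core give 18 + 167 + 18 = 203 mm.


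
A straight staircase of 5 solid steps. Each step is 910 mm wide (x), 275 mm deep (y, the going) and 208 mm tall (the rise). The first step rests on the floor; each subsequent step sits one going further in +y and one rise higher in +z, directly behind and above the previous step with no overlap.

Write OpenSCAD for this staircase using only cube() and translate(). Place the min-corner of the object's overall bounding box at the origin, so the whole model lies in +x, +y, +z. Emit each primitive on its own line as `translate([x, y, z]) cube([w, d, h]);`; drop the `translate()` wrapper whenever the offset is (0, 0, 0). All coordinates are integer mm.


cube([910, 275, 208]);
translate([0, 275, 208]) cube([910, 275, 208]);
translate([0, 550, 416]) cube([910, 275, 208]);
translate([0, 825, 624]) cube([910, 275, 208]);
translate([0, 1100, 832]) cube([910, 275, 208]);


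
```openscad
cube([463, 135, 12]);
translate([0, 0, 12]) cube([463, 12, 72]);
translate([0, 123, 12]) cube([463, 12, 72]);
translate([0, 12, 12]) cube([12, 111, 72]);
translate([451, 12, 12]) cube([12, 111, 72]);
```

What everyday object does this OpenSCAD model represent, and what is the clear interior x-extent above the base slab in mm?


An open box. The internal width is 439 mm.

A 463×135 base slab with four walls standing on it — an open box. The base is 463 mm wide and the walls are 12 mm thick, so the internal width is 463 − 2 × 12 = 439 mm.


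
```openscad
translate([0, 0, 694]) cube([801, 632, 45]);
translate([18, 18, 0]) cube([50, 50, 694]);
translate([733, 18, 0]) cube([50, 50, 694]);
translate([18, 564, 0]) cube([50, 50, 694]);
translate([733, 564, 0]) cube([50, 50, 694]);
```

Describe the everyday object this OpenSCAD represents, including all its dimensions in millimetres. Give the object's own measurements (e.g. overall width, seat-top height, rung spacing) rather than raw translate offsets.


A rectangular dining table. The top is 801×632×45 mm with its upper surface at z = 739 mm. It stands on four 50×50 mm square legs, each inset 18 mm from the nearest pair of top edges, running from the floor to the underside of the top.


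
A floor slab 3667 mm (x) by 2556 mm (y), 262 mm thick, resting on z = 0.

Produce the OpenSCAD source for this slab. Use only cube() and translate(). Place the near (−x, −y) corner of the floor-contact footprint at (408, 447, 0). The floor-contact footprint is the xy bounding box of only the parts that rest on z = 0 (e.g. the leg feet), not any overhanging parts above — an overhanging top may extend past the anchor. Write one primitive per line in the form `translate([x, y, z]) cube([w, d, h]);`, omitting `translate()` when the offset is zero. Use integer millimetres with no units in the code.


translate([408, 447, 0]) cube([3667, 2556, 262]);


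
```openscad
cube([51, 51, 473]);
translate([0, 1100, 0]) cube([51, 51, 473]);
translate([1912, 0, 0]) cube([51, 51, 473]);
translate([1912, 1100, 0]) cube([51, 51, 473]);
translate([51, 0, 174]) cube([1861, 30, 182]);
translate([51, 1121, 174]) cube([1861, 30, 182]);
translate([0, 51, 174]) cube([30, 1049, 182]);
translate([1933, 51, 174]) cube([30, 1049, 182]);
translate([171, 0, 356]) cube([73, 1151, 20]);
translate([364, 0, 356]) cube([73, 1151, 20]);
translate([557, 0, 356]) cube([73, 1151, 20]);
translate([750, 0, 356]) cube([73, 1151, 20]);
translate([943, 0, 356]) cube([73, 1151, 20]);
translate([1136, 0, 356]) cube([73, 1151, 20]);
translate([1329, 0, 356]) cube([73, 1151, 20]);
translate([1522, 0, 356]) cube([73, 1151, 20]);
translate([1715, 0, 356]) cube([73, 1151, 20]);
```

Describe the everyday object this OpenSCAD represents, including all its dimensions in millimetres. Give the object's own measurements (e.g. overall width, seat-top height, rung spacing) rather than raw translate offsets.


A bed frame 1963 mm long (x) by 1151 mm wide (y). Four 51×51 mm corner posts, 473 mm tall, at the corners of the footprint. Four rails of 30 mm thickness and 182 mm height run between adjacent posts with their undersides at z = 174 mm, their outer faces flush with the outside of the frame (the two x-running rails run between the posts' inner faces; the two y-running rails run between the posts' inner faces). 9 slats, each 73 mm wide (x) and 20 mm thick, lie across the top of the two x-running rails, running the full 1151 mm width of the frame in y; along x they sit between the end posts with a 120 mm gap after the −x posts and between neighbouring slats, leaving 124 mm before the +x posts.


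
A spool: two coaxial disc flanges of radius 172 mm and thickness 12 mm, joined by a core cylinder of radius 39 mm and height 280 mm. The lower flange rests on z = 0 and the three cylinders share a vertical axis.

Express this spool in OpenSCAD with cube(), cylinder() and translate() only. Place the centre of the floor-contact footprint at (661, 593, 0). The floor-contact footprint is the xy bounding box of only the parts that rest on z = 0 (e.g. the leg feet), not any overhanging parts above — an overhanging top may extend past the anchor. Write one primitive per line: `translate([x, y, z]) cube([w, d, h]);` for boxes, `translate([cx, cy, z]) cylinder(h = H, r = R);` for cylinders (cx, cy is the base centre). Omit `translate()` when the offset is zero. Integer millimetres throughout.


translate([661, 593, 0]) cylinder(h = 12, r = 172);
translate([661, 593, 12]) cylinder(h = 280, r = 39);
translate([661, 593, 292]) cylinder(h = 12, r = 172);


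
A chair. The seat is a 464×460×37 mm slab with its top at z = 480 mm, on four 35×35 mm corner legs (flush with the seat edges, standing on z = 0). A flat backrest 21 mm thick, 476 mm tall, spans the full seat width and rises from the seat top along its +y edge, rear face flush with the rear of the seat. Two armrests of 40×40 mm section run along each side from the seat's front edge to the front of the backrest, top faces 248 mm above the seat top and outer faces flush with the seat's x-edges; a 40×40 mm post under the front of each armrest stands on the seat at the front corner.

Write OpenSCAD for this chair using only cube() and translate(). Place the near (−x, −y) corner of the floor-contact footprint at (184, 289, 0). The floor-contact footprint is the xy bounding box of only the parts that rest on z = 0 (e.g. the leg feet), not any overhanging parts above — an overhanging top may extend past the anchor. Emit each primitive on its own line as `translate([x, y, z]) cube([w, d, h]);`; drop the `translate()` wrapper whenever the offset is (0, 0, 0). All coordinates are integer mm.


// leg_h = 480 - 37 = 443
// arm post h = 248 - 40 = 208
translate([184, 289, 443]) cube([464, 460, 37]);
translate([184, 289, 0]) cube([35, 35, 443]);
translate([613, 289, 0]) cube([35, 35, 443]);
translate([184, 714, 0]) cube([35, 35, 443]);
translate([613, 714, 0]) cube([35, 35, 443]);
translate([184, 728, 480]) cube([464, 21, 476]);
translate([184, 289, 688]) cube([40, 439, 40]);
translate([608, 289, 688]) cube([40, 439, 40]);
translate([184, 289, 480]) cube([40, 40, 208]);
translate([608, 289, 480]) cube([40, 40, 208]);


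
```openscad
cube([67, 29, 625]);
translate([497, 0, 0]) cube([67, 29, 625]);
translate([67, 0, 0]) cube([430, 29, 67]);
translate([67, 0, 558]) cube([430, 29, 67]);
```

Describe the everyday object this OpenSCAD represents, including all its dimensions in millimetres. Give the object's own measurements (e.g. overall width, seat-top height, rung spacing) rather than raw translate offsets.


A rectangular picture frame lying in the x–z plane (depth along y). The opening is 430 mm wide (x) by 491 mm tall (z), surrounded by a border 67 mm wide on all four sides. The frame is 29 mm deep and is made of two full-height vertical stiles with two horizontal rails fitted between them.


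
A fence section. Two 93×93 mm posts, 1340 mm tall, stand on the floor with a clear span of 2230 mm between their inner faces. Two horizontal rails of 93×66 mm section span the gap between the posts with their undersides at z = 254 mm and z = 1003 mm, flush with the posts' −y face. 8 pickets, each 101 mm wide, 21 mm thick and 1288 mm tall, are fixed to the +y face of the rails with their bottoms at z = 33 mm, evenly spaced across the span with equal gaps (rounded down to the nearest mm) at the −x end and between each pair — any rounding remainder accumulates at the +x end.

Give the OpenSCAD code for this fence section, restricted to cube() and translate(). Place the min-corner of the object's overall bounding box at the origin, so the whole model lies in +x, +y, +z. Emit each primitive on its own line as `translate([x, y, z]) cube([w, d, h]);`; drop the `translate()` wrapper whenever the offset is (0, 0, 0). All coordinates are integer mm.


cube([93, 93, 1340]);
translate([2323, 0, 0]) cube([93, 93, 1340]);
translate([93, 0, 254]) cube([2230, 93, 66]);
translate([93, 0, 1003]) cube([2230, 93, 66]);
translate([251, 93, 33]) cube([101, 21, 1288]);
translate([510, 93, 33]) cube([101, 21, 1288]);
translate([769, 93, 33]) cube([101, 21, 1288]);
translate([1028, 93, 33]) cube([101, 21, 1288]);
translate([1287, 93, 33]) cube([101, 21, 1288]);
translate([1546, 93, 33]) cube([101, 21, 1288]);
translate([1805, 93, 33]) cube([101, 21, 1288]);
translate([2064, 93, 33]) cube([101, 21, 1288]);


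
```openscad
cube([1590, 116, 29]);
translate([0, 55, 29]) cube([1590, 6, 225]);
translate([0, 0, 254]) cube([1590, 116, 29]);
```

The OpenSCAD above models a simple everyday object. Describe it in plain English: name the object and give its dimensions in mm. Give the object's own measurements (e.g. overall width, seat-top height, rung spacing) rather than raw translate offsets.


An I-beam lying along x, 1590 mm long. Overall section height 283 mm. Two flanges 116 mm wide (y) and 29 mm thick, one on the floor and one at the top; a web 6 mm thick runs between them, centred on the flange width.


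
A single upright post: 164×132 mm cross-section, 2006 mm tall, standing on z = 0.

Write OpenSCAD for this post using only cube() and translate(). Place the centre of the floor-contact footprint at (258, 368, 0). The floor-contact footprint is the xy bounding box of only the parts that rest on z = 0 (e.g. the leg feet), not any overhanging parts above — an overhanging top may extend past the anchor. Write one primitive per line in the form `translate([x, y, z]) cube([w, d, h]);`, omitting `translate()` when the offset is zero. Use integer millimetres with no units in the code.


translate([176, 302, 0]) cube([164, 132, 2006]);


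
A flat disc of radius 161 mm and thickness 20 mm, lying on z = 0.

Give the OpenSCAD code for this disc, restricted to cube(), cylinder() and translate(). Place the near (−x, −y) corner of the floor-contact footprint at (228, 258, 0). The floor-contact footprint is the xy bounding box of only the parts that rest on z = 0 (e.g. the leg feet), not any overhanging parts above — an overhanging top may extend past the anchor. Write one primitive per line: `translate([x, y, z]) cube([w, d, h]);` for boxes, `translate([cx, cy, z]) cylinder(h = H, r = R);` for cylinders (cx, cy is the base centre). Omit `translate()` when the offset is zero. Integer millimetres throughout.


translate([389, 419, 0]) cylinder(h = 20, r = 161);


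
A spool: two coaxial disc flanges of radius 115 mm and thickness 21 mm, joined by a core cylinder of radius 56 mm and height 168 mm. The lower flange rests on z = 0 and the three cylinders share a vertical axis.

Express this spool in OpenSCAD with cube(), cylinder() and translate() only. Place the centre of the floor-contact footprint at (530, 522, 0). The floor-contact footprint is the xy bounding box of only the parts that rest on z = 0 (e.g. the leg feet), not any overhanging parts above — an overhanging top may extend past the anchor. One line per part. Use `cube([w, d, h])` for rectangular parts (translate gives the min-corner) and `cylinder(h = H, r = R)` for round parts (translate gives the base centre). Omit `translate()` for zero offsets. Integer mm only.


translate([530, 522, 0]) cylinder(h = 21, r = 115);
translate([530, 522, 21]) cylinder(h = 168, r = 56);
translate([530, 522, 189]) cylinder(h = 21, r = 115);


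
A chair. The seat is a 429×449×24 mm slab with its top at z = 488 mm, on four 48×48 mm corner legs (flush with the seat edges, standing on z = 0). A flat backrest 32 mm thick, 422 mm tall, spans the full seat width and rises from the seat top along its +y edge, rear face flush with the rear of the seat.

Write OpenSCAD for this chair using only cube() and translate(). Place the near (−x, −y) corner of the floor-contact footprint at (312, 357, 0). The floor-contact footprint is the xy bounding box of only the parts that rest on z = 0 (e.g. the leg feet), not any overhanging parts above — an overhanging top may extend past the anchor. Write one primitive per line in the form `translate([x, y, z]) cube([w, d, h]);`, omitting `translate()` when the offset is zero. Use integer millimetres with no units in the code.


// leg_h = 488 - 24 = 464
translate([312, 357, 464]) cube([429, 449, 24]);
translate([312, 357, 0]) cube([48, 48, 464]);
translate([693, 357, 0]) cube([48, 48, 464]);
translate([312, 758, 0]) cube([48, 48, 464]);
translate([693, 758, 0]) cube([48, 48, 464]);
translate([312, 774, 488]) cube([429, 32, 422]);


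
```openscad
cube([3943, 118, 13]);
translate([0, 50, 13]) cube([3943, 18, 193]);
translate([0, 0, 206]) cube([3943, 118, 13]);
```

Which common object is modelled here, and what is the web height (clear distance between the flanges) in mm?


An I-beam. The web height is 193 mm.

Two wide flanges with a thin centred web — an I-beam. Overall 219 mm minus two 13 mm flanges gives a web of 219 − 2·13 = 193 mm.


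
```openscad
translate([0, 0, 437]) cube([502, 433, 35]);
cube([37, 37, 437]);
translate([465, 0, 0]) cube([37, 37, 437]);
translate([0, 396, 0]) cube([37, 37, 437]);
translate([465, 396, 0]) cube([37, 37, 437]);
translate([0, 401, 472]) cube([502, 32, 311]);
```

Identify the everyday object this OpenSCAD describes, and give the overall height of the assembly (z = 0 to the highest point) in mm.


A chair. The overall height is 783 mm.

A slab on four corner posts with a tall panel at the back — a chair. The seat slab sits at z = 437 with thickness 35, and the 311 mm backrest starts at the seat top, so the overall height is 437 + 35 + 311 = 783 mm.


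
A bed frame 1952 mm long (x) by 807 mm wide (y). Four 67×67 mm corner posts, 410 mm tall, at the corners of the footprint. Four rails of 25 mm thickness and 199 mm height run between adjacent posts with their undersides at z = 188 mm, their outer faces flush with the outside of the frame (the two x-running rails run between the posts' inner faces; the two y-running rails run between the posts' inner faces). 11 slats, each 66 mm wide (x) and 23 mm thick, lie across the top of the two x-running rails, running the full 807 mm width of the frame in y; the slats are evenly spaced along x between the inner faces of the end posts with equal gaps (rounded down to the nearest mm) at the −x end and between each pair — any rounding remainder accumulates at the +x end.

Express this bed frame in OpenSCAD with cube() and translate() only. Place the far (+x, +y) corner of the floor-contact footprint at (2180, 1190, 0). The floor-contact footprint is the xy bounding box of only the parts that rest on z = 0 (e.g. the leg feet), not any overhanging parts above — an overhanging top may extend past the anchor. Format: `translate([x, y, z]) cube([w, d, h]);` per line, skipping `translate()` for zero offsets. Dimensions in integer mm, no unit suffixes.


// slat z = rail_z + rail_h = 188 + 199 = 387
// slat gap = ⌊(1818 − 11·66) / 12⌋ = 91
translate([228, 383, 0]) cube([67, 67, 410]);
translate([228, 1123, 0]) cube([67, 67, 410]);
translate([2113, 383, 0]) cube([67, 67, 410]);
translate([2113, 1123, 0]) cube([67, 67, 410]);
translate([295, 383, 188]) cube([1818, 25, 199]);
translate([295, 1165, 188]) cube([1818, 25, 199]);
translate([228, 450, 188]) cube([25, 673, 199]);
translate([2155, 450, 188]) cube([25, 673, 199]);
translate([386, 383, 387]) cube([66, 807, 23]);
translate([543, 383, 387]) cube([66, 807, 23]);
translate([700, 383, 387]) cube([66, 807, 23]);
translate([857, 383, 387]) cube([66, 807, 23]);
translate([1014, 383, 387]) cube([66, 807, 23]);
translate([1171, 383, 387]) cube([66, 807, 23]);
translate([1328, 383, 387]) cube([66, 807, 23]);
translate([1485, 383, 387]) cube([66, 807, 23]);
translate([1642, 383, 387]) cube([66, 807, 23]);
translate([1799, 383, 387]) cube([66, 807, 23]);
translate([1956, 383, 387]) cube([66, 807, 23]);


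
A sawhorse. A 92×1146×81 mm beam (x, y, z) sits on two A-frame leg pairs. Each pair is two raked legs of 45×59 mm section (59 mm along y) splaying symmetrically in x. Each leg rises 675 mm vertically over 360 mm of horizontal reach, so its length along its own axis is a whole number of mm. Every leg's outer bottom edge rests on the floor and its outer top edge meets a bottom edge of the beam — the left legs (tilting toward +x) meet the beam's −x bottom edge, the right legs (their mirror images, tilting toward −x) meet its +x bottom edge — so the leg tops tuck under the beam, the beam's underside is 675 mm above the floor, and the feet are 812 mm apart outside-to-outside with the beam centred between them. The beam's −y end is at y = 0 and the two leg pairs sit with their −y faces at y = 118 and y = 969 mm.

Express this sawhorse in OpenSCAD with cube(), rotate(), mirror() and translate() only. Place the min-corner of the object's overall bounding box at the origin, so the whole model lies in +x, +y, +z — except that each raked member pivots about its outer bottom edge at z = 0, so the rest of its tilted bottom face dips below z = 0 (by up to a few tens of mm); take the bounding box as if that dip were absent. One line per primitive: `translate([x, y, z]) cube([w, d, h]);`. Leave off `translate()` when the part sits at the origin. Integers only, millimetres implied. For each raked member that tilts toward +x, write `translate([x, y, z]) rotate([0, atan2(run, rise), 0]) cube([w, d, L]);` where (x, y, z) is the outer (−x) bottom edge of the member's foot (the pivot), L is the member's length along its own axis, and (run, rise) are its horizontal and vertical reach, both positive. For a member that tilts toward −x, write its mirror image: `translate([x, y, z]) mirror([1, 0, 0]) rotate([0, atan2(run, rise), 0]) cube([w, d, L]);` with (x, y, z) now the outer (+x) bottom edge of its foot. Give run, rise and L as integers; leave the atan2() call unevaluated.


translate([360, 0, 675]) cube([92, 1146, 81]);
translate([0, 118, 0]) rotate([0, atan2(360, 675), 0]) cube([45, 59, 765]);
translate([812, 118, 0]) mirror([1, 0, 0]) rotate([0, atan2(360, 675), 0]) cube([45, 59, 765]);
translate([0, 969, 0]) rotate([0, atan2(360, 675), 0]) cube([45, 59, 765]);
translate([812, 969, 0]) mirror([1, 0, 0]) rotate([0, atan2(360, 675), 0]) cube([45, 59, 765]);


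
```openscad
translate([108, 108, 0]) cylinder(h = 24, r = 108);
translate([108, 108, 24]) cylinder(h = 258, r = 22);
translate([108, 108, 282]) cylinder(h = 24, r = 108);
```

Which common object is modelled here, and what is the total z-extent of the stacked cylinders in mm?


A spool. The overall height is 306 mm.

Three coaxial cylinders, large–small–large — a spool. Two 24 mm flanges and a 258 mm core give 24 + 258 + 24 = 306 mm.


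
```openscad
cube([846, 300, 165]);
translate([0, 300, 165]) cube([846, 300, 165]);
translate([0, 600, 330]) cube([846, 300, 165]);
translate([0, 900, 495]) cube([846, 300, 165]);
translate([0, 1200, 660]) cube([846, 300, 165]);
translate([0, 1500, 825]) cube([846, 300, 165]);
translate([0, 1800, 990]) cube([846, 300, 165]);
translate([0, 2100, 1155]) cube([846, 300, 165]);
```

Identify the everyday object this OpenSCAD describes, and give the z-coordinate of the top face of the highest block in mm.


A staircase. The total rise is 1320 mm.

8 identical blocks, each offset up and back from the previous — a staircase. Each step is 165 mm tall and there are 8 of them, so the total rise is 8 × 165 = 1320 mm.


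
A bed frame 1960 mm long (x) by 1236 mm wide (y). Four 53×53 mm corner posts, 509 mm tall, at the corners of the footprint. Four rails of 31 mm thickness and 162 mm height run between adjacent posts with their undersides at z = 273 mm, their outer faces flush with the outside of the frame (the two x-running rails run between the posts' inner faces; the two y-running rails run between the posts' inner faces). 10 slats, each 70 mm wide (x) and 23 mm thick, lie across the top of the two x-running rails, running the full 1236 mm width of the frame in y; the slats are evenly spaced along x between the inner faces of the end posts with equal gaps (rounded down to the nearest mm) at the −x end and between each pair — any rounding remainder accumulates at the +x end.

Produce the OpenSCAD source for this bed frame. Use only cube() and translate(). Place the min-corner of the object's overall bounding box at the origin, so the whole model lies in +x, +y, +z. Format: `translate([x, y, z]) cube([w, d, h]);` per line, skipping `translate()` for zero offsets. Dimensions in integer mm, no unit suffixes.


cube([53, 53, 509]);
translate([0, 1183, 0]) cube([53, 53, 509]);
translate([1907, 0, 0]) cube([53, 53, 509]);
translate([1907, 1183, 0]) cube([53, 53, 509]);
translate([53, 0, 273]) cube([1854, 31, 162]);
translate([53, 1205, 273]) cube([1854, 31, 162]);
translate([0, 53, 273]) cube([31, 1130, 162]);
translate([1929, 53, 273]) cube([31, 1130, 162]);
translate([157, 0, 435]) cube([70, 1236, 23]);
translate([331, 0, 435]) cube([70, 1236, 23]);
translate([505, 0, 435]) cube([70, 1236, 23]);
translate([679, 0, 435]) cube([70, 1236, 23]);
translate([853, 0, 435]) cube([70, 1236, 23]);
translate([1027, 0, 435]) cube([70, 1236, 23]);
translate([1201, 0, 435]) cube([70, 1236, 23]);
translate([1375, 0, 435]) cube([70, 1236, 23]);
translate([1549, 0, 435]) cube([70, 1236, 23]);
translate([1723, 0, 435]) cube([70, 1236, 23]);


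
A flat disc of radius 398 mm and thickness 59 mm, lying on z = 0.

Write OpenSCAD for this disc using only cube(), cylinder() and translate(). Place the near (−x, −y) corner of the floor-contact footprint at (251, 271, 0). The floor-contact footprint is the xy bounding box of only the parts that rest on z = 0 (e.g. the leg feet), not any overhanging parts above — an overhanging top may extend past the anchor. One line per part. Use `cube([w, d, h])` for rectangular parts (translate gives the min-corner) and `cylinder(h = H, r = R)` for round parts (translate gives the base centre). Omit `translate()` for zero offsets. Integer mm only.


translate([649, 669, 0]) cylinder(h = 59, r = 398);


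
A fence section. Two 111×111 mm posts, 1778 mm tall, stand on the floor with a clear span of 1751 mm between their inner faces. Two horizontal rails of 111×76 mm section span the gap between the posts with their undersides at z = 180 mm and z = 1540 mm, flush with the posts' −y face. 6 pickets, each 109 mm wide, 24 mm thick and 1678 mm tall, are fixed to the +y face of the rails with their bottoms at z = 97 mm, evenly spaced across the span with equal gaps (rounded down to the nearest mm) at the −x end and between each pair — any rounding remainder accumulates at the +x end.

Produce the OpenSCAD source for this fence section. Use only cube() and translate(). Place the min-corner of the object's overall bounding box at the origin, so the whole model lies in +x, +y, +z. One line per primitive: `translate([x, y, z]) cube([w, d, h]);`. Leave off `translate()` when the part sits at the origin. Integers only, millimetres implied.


cube([111, 111, 1778]);
translate([1862, 0, 0]) cube([111, 111, 1778]);
translate([111, 0, 180]) cube([1751, 111, 76]);
translate([111, 0, 1540]) cube([1751, 111, 76]);
translate([267, 111, 97]) cube([109, 24, 1678]);
translate([532, 111, 97]) cube([109, 24, 1678]);
translate([797, 111, 97]) cube([109, 24, 1678]);
translate([1062, 111, 97]) cube([109, 24, 1678]);
translate([1327, 111, 97]) cube([109, 24, 1678]);
translate([1592, 111, 97]) cube([109, 24, 1678]);


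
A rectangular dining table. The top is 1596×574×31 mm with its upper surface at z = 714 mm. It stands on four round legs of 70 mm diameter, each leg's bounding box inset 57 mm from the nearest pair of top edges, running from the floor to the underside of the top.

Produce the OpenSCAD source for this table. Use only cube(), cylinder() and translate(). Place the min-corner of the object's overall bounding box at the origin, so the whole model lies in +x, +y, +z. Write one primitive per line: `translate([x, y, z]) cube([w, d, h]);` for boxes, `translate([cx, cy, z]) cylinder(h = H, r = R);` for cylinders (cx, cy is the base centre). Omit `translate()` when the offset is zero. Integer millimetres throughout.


translate([0, 0, 683]) cube([1596, 574, 31]);
translate([92, 92, 0]) cylinder(h = 683, r = 35);
translate([1504, 92, 0]) cylinder(h = 683, r = 35);
translate([92, 482, 0]) cylinder(h = 683, r = 35);
translate([1504, 482, 0]) cylinder(h = 683, r = 35);


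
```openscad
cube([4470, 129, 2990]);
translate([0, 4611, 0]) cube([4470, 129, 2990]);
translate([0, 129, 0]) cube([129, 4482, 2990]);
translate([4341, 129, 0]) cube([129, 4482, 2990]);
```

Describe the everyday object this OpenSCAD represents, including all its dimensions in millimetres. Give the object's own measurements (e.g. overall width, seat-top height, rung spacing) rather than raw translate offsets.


The wall frame of a small rectangular building: four walls, each 2990 mm tall and 129 mm thick, enclosing a footprint 4470 mm (x) by 4740 mm (y) outside-to-outside, with no floor or roof. The front and back walls (the −y and +y sides) span the full width; the two side walls fit between them.


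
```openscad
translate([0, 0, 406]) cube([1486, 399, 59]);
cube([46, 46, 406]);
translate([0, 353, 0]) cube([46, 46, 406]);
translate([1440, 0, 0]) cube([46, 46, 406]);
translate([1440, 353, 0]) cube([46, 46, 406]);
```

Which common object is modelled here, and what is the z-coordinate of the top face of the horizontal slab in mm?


A bench. The seat-top height is 465 mm.

A long slab on four corner posts — a bench. The slab sits at z = 406 with thickness 59, so the top is 406 + 59 = 465 mm.


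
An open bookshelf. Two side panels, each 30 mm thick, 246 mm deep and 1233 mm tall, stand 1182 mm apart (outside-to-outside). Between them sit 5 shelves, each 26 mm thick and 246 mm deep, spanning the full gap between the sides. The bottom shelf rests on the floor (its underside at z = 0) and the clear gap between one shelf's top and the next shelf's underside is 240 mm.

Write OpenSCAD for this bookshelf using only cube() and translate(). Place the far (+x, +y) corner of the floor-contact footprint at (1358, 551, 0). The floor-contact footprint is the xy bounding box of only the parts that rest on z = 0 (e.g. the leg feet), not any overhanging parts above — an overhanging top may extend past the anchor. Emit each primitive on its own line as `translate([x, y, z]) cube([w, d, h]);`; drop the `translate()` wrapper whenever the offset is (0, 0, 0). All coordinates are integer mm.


translate([176, 305, 0]) cube([30, 246, 1233]);
translate([1328, 305, 0]) cube([30, 246, 1233]);
translate([206, 305, 0]) cube([1122, 246, 26]);
translate([206, 305, 266]) cube([1122, 246, 26]);
translate([206, 305, 532]) cube([1122, 246, 26]);
translate([206, 305, 798]) cube([1122, 246, 26]);
translate([206, 305, 1064]) cube([1122, 246, 26]);


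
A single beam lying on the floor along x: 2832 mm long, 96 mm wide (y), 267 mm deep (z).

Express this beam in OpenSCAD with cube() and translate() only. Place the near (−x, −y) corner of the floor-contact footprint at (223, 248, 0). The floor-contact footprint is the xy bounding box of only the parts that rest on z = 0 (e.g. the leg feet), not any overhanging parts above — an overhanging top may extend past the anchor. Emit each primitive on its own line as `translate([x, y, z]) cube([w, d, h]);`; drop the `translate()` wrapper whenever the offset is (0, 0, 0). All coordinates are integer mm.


translate([223, 248, 0]) cube([2832, 96, 267]);


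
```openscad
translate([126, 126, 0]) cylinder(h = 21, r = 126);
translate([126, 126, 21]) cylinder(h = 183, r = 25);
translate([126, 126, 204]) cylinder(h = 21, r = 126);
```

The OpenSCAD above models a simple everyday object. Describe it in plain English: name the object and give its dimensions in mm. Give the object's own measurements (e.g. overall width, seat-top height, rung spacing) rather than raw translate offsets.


A spool: two coaxial disc flanges of radius 126 mm and thickness 21 mm, joined by a core cylinder of radius 25 mm and height 183 mm. The lower flange rests on z = 0 and the three cylinders share a vertical axis.


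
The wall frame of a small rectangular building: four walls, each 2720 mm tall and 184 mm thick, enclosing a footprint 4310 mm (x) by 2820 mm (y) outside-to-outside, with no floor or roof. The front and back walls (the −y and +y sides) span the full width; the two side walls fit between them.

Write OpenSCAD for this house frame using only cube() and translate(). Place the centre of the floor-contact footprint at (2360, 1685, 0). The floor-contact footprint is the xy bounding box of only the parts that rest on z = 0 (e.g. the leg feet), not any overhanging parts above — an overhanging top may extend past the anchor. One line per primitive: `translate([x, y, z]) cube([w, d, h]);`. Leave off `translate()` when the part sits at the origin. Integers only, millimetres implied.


translate([205, 275, 0]) cube([4310, 184, 2720]);
translate([205, 2911, 0]) cube([4310, 184, 2720]);
translate([205, 459, 0]) cube([184, 2452, 2720]);
translate([4331, 459, 0]) cube([184, 2452, 2720]);


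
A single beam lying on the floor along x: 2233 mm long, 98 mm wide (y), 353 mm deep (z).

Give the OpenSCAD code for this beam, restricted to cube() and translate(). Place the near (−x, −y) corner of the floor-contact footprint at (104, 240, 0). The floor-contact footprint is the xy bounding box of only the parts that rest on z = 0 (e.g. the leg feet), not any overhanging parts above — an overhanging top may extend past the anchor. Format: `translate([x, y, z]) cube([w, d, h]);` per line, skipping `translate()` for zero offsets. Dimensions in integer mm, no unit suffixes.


translate([104, 240, 0]) cube([2233, 98, 353]);


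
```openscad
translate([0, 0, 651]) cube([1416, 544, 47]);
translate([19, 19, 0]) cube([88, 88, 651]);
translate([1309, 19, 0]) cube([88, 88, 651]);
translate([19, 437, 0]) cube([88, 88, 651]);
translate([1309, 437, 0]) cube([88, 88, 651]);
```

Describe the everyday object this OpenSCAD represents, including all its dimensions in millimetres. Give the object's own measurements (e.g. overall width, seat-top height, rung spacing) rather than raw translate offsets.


A rectangular dining table. The top is 1416×544×47 mm with its upper surface at z = 698 mm. It stands on four 88×88 mm square legs, each inset 19 mm from the nearest pair of top edges, running from the floor to the underside of the top.


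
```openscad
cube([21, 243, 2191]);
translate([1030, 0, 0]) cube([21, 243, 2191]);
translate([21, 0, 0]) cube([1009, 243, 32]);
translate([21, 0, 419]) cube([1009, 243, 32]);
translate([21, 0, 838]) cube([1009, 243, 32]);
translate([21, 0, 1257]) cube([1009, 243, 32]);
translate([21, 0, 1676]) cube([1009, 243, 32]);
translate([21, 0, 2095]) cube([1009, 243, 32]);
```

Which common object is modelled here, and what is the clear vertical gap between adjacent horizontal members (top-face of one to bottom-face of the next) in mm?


A bookshelf. The clear shelf gap is 387 mm.

Two tall side panels with 6 horizontal boards between them — a bookshelf. The first two shelf undersides are at z = 0 and z = 419; with shelf thickness 32, the clear gap is 419 − 0 − 32 = 387 mm.
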